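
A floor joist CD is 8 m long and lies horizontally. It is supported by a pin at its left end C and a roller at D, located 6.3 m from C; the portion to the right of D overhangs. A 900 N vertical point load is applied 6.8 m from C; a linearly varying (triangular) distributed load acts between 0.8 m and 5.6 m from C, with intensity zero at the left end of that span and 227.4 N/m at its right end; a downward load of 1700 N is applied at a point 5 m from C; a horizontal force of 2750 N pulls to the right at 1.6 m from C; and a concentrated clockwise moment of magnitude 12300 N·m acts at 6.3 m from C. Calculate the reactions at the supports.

Resultant of the triangular load: ½ × 227.4 × 4.8 = 545.76 N, acting at 4 m from C (one-third of the span from the peak).
Taking moments about C: D_y·6.3 − 900·6.8 − (½·227.4·4.8)·4 − 1700·5 − 12300 = 0 → D_y = 29103.04/6.3 = 4619.53 ≈ 4620 N.
ΣF_y = 0: C_y + 4619.53 − 900 − ½·227.4·4.8 − 1700 = 0 → C_y = -1474 N.
ΣF_x = 0: C_x + 2750 = 0 → C_x = -2750 N.

C_x = -2750 N, C_y = -1474 N, D_y = 4620 N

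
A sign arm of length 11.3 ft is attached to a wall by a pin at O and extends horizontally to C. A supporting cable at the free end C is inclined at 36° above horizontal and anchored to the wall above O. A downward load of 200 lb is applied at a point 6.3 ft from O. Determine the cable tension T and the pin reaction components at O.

ΣM about O: T·sin36°·11.3 − 200·6.3 = 0 → T = 1260/(11.3·0.587785) = 189.703 ≈ 189.7 lb.
ΣF_x = 0: O_x − T·cos36° = 0 → O_x = 189.703 × 0.809017 = 153.5 lb.
ΣF_y = 0: O_y + T·sin36° − 200 = 0 → O_y = 200 − 189.703 × 0.587785 = 88.50 lb.

T = 189.7 lb, O_x = 153.5 lb, O_y = 88.50 lb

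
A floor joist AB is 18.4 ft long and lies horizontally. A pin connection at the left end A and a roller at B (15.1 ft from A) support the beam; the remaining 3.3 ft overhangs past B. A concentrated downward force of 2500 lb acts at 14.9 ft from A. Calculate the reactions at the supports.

ΣM about A: B_y·15.1 − 2500·14.9 = 0 → B_y = 37250/15.1 = 2466.89 ≈ 2467 lb.
ΣF_y = 0: A_y + 2466.89 − 2500 = 0 → A_y = 33.11 lb.
ΣF_x = 0: no horizontal applied forces, so A_x = 0.

A_x = 0, A_y = 33.11 lb, B_y = 2467 lb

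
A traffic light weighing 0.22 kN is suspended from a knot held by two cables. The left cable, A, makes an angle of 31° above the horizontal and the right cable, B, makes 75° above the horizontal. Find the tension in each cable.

ΣF_x = 0: −T_A·cos31° + T_B·cos75° = 0 → T_B = 3.31184·T_A.
ΣF_y = 0: T_A·sin31° + T_B·sin75° = 0.22.
Substitute: T_A·(0.515038 + 3.31184·0.965926) = 0.22 → T_A = 0.0592348 ≈ 0.05923 kN.
Then T_B = 3.31184 × 0.0592348 = 0.1962 kN.

T_A = 0.05923 kN, T_B = 0.1962 kN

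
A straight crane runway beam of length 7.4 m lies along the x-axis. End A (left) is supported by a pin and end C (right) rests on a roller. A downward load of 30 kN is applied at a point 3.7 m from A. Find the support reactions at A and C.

Taking moments about A: C_y·7.4 − 30·3.7 = 0 → C_y = 111/7.4 = 15.00 kN.
ΣF_y = 0: A_y + 15 − 30 = 0 → A_y = 15.00 kN.
ΣF_x = 0: no horizontal applied forces, so A_x = 0.

A_x = 0, A_y = 15.00 kN, C_y = 15.00 kN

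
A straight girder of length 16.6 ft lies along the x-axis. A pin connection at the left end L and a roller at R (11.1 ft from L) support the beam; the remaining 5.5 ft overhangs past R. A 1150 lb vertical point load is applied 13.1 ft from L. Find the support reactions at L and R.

ΣM about L: R_y·11.1 − 1150·13.1 = 0 → R_y = 15065/11.1 = 1357.21 ≈ 1357 lb.
ΣF_y = 0: L_y + 1357.21 − 1150 = 0 → L_y = -207.2 lb.
ΣF_x = 0: no horizontal applied forces, so L_x = 0.

L_x = 0, L_y = -207.2 lb, R_y = 1357 lb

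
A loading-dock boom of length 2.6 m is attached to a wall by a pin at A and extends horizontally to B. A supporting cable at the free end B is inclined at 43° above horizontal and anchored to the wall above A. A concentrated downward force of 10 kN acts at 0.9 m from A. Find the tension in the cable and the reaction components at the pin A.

ΣM about A: T·sin43°·2.6 − 10·0.9 = 0 → T = 9/(2.6·0.681998) = 5.07558 ≈ 5.076 kN.
ΣF_x = 0: A_x − T·cos43° = 0 → A_x = 5.07558 × 0.731354 = 3.712 kN.
ΣF_y = 0: A_y + T·sin43° − 10 = 0 → A_y = 10 − 5.07558 × 0.681998 = 6.538 kN.

T = 5.076 kN, A_x = 3.712 kN, A_y = 6.538 kN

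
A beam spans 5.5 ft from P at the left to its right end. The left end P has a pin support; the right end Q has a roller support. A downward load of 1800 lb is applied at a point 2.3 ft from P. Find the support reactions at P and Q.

Taking moments about P: Q_y·5.5 − 1800·2.3 = 0 → Q_y = 4140/5.5 = 752.727 ≈ 752.7 lb.
ΣF_y = 0: P_y + 752.727 − 1800 = 0 → P_y = 1047 lb.
ΣF_x = 0: no horizontal applied forces, so P_x = 0.

P_x = 0, P_y = 1047 lb, Q_y = 752.7 lb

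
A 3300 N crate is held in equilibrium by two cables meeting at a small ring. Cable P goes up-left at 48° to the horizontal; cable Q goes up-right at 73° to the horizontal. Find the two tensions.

T_P = 1126 N, T_Q = 2576 N

ΣF_x = 0: −T_P·cos48° + T_Q·cos73° = 0 → T_Q = 2.28863·T_P.
ΣF_y = 0: T_P·sin48° + T_Q·sin73° = 3300.
Substitute: T_P·(0.743145 + 2.28863·0.956305) = 3300 → T_P = 1125.6 ≈ 1126 N.
Then T_Q = 2.28863 × 1125.6 = 2576 N.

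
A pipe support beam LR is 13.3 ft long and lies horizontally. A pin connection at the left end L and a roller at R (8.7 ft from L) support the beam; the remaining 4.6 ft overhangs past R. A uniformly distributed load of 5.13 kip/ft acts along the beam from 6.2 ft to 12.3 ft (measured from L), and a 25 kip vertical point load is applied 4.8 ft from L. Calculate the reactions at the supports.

Resultant of the distributed load: 5.13 × 6.1 = 31.293 kip at 9.25 ft from L.
ΣM about L: R_y·8.7 − (5.13·6.1)·9.25 − 25·4.8 = 0 → R_y = 409.46025/8.7 = 47.0644 ≈ 47.06 kip.
ΣF_y = 0: L_y + 47.0644 − 5.13·6.1 − 25 = 0 → L_y = 9.229 kip.
ΣF_x = 0: no horizontal applied forces, so L_x = 0.

L_x = 0, L_y = 9.229 kip, R_y = 47.06 kip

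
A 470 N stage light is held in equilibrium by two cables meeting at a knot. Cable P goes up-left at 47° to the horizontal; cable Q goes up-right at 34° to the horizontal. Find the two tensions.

T_P = 394.5 N, T_Q = 324.5 N

ΣF_x = 0: −T_P·cos47° + T_Q·cos34° = 0 → T_Q = 0.822639·T_P.
ΣF_y = 0: T_P·sin47° + T_Q·sin34° = 470.
Substitute: T_P·(0.731354 + 0.822639·0.559193) = 470 → T_P = 394.504 ≈ 394.5 N.
Then T_Q = 0.822639 × 394.504 = 324.5 N.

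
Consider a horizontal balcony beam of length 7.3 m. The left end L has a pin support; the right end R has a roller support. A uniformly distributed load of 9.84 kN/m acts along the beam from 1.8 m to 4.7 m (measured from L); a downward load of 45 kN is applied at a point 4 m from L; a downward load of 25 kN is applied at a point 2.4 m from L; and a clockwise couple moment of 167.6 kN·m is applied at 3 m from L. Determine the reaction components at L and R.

L_x = 0, L_y = 30.00 kN, R_y = 68.54 kN

Resultant of the distributed load: 9.84 × 2.9 = 28.536 kN at 3.25 m from L.
Moments about L: R_y·7.3 − (9.84·2.9)·3.25 − 45·4 − 25·2.4 − 167.6 = 0 → R_y = 500.342/7.3 = 68.54 kN.
ΣF_y = 0: L_y + 68.54 − 9.84·2.9 − 45 − 25 = 0 → L_y = 30.00 kN.
ΣF_x = 0: no horizontal applied forces, so L_x = 0.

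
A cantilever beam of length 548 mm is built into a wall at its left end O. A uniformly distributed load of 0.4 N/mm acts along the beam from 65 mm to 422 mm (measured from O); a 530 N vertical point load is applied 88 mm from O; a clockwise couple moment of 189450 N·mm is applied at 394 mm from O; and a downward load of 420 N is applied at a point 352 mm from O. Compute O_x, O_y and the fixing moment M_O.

O_x = 0, O_y = 1093 N, M_O = 418700 N·mm

Resultant of the distributed load: 0.4 × 357 = 142.8 N at 243.5 mm from O.
ΣF_x = 0: O_x = 0.
ΣF_y = 0: O_y − 0.4·357 − 530 − 420 = 0 → O_y = 1093 N.
ΣM about O: M_O − (0.4·357)·243.5 − 530·88 − 189450 − 420·352 = 0 → M_O = 418700 N·mm.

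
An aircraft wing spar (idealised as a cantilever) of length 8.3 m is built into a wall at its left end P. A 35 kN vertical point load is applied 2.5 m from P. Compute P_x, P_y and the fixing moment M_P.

P_x = 0, P_y = 35.00 kN, M_P = 87.50 kN·m

ΣF_x = 0: P_x = 0.
ΣF_y = 0: P_y − 35 = 0 → P_y = 35.00 kN.
ΣM about P: M_P − 35·2.5 = 0 → M_P = 87.50 kN·m.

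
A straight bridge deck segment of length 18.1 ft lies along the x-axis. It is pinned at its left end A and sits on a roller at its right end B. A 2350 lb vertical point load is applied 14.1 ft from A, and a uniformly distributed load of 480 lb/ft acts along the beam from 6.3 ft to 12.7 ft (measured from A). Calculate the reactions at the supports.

A_x = 0, A_y = 1979 lb, B_y = 3443 lb

Resultant of the distributed load: 480 × 6.4 = 3072 lb at 9.5 ft from A.
ΣM about A: B_y·18.1 − 2350·14.1 − (480·6.4)·9.5 = 0 → B_y = 62319/18.1 = 3443.04 ≈ 3443 lb.
ΣF_y = 0: A_y + 3443.04 − 2350 − 480·6.4 = 0 → A_y = 1979 lb.
ΣF_x = 0: no horizontal applied forces, so A_x = 0.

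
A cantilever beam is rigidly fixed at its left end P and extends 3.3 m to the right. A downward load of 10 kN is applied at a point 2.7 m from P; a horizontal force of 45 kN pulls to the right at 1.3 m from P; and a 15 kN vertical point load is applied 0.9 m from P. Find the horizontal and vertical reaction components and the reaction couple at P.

P_x = -45.00 kN, P_y = 25.00 kN, M_P = 40.50 kN·m

ΣF_x = 0: P_x + 45 = 0 → P_x = -45.00 kN.
ΣF_y = 0: P_y − 10 − 15 = 0 → P_y = 25.00 kN.
ΣM about P: M_P − 10·2.7 − 15·0.9 = 0 → M_P = 40.50 kN·m.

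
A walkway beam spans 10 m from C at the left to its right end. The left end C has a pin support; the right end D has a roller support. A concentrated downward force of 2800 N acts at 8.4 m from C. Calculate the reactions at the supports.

C_x = 0, C_y = 448.0 N, D_y = 2352 N

ΣM about C: D_y·10 − 2800·8.4 = 0 → D_y = 23520/10 = 2352 N.
ΣF_y = 0: C_y + 2352 − 2800 = 0 → C_y = 448.0 N.
ΣF_x = 0: no horizontal applied forces, so C_x = 0.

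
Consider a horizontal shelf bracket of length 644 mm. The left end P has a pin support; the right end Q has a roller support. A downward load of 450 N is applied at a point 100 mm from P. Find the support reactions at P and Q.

ΣM about P: Q_y·644 − 450·100 = 0 → Q_y = 45000/644 = 69.8758 ≈ 69.88 N.
ΣF_y = 0: P_y + 69.8758 − 450 = 0 → P_y = 380.1 N.
ΣF_x = 0: no horizontal applied forces, so P_x = 0.

P_x = 0, P_y = 380.1 N, Q_y = 69.88 N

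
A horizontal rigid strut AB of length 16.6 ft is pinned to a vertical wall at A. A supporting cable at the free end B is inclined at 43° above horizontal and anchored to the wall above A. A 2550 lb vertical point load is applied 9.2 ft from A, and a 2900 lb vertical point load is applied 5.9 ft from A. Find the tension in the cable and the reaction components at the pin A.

T = 3584 lb, A_x = 2621 lb, A_y = 3006 lb

ΣM about A: T·sin43°·16.6 − 2550·9.2 − 2900·5.9 = 0 → T = 40570/(16.6·0.681998) = 3583.55 ≈ 3584 lb.
ΣF_x = 0: A_x − T·cos43° = 0 → A_x = 3583.55 × 0.731354 = 2621 lb.
ΣF_y = 0: A_y + T·sin43° − 2550 − 2900 = 0 → A_y = 5450 − 3583.55 × 0.681998 = 3006 lb.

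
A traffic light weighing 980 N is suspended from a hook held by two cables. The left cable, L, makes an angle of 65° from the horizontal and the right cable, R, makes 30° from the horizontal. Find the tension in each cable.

T_L = 851.9 N, T_R = 415.7 N

ΣF_x = 0: −T_L·cos65° + T_R·cos30° = 0 → T_R = 0.487998·T_L.
ΣF_y = 0: T_L·sin65° + T_R·sin30° = 980.
Substitute: T_L·(0.906308 + 0.487998·0.5) = 980 → T_L = 851.946 ≈ 851.9 N.
Then T_R = 0.487998 × 851.946 = 415.7 N.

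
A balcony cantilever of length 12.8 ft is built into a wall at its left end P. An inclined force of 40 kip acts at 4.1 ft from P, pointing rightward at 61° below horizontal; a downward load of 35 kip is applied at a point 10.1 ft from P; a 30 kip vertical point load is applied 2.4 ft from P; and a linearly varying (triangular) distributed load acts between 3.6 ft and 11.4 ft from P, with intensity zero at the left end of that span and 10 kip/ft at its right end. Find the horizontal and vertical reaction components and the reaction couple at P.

Resultant of the triangular load: ½ × 10 × 7.8 = 39 kip, acting at 8.8 ft from P (one-third of the span from the peak).
ΣF_x = 0: P_x + 40·cos61° = 0 → P_x = -19.39 kip.
ΣF_y = 0: P_y − 40·sin61° − 35 − 30 − ½·10·7.8 = 0 → P_y = 139.0 kip.
ΣM about P: M_P − 40·sin61°·4.1 − 35·10.1 − 30·2.4 − (½·10·7.8)·8.8 = 0 → M_P = 912.1 kip·ft.

P_x = -19.39 kip, P_y = 139.0 kip, M_P = 912.1 kip·ft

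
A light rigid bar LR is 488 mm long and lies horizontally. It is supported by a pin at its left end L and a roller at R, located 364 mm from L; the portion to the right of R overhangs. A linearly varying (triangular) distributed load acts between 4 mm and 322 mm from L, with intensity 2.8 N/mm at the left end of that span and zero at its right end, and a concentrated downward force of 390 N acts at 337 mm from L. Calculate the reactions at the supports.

Resultant of the triangular load: ½ × 2.8 × 318 = 445.2 N, acting at 110 mm from L (one-third of the span from the peak).
ΣM about L: R_y·364 − (½·2.8·318)·110 − 390·337 = 0 → R_y = 180402/364 = 495.61 ≈ 495.6 N.
ΣF_y = 0: L_y + 495.61 − ½·2.8·318 − 390 = 0 → L_y = 339.6 N.
ΣF_x = 0: no horizontal applied forces, so L_x = 0.

L_x = 0, L_y = 339.6 N, R_y = 495.6 N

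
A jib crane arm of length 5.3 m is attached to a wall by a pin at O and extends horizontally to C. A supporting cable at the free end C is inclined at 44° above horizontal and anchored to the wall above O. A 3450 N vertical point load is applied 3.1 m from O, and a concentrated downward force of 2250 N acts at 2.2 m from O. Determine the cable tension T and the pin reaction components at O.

ΣM about O: T·sin44°·5.3 − 3450·3.1 − 2250·2.2 = 0 → T = 15645/(5.3·0.694658) = 4249.41 ≈ 4249 N.
ΣF_x = 0: O_x − T·cos44° = 0 → O_x = 4249.41 × 0.71934 = 3057 N.
ΣF_y = 0: O_y + T·sin44° − 3450 − 2250 = 0 → O_y = 5700 − 4249.41 × 0.694658 = 2748 N.

T = 4249 N, O_x = 3057 N, O_y = 2748 N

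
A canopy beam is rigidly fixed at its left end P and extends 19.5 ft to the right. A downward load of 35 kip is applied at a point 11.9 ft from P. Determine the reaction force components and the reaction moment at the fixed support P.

ΣF_x = 0: P_x = 0.
ΣF_y = 0: P_y − 35 = 0 → P_y = 35.00 kip.
ΣM about P: M_P − 35·11.9 = 0 → M_P = 416.5 kip·ft.

P_x = 0, P_y = 35.00 kip, M_P = 416.5 kip·ft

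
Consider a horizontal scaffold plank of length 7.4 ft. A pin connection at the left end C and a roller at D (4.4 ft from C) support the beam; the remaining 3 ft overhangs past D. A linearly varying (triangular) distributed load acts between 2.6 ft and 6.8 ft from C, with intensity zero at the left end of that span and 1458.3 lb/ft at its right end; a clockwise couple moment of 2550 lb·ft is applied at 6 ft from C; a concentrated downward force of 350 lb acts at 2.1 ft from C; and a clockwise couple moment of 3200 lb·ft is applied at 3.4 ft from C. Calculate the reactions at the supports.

Resultant of the triangular load: ½ × 1458.3 × 4.2 = 3062.43 lb, acting at 5.4 ft from C (one-third of the span from the peak).
Moments about C: D_y·4.4 − (½·1458.3·4.2)·5.4 − 2550 − 350·2.1 − 3200 = 0 → D_y = 23022.122/4.4 = 5232.3 ≈ 5232 lb.
ΣF_y = 0: C_y + 5232.3 − ½·1458.3·4.2 − 350 = 0 → C_y = -1820 lb.
ΣF_x = 0: no horizontal applied forces, so C_x = 0.

C_x = 0, C_y = -1820 lb, D_y = 5232 lb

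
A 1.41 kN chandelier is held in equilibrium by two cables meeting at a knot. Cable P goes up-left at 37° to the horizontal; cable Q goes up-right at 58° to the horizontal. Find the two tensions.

ΣF_x = 0: −T_P·cos37° + T_Q·cos58° = 0 → T_Q = 1.50709·T_P.
ΣF_y = 0: T_P·sin37° + T_Q·sin58° = 1.41.
Substitute: T_P·(0.601815 + 1.50709·0.848048) = 1.41 → T_P = 0.75004 ≈ 0.7500 kN.
Then T_Q = 1.50709 × 0.75004 = 1.130 kN.

T_P = 0.7500 kN, T_Q = 1.130 kN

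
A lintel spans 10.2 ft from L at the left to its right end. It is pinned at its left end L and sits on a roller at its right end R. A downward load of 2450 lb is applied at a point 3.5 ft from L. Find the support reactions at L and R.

L_x = 0, L_y = 1609 lb, R_y = 840.7 lb

Taking moments about L: R_y·10.2 − 2450·3.5 = 0 → R_y = 8575/10.2 = 840.686 ≈ 840.7 lb.
ΣF_y = 0: L_y + 840.686 − 2450 = 0 → L_y = 1609 lb.
ΣF_x = 0: no horizontal applied forces, so L_x = 0.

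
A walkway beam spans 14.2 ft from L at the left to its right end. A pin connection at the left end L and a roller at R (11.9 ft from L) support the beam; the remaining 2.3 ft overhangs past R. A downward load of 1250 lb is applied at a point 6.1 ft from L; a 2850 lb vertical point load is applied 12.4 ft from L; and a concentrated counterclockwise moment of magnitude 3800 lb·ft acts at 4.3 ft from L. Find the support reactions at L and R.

L_x = 0, L_y = 808.8 lb, R_y = 3291 lb

Taking moments about L: R_y·11.9 − 1250·6.1 − 2850·12.4 + 3800 = 0 → R_y = 39165/11.9 = 3291.18 ≈ 3291 lb.
ΣF_y = 0: L_y + 3291.18 − 1250 − 2850 = 0 → L_y = 808.8 lb.
ΣF_x = 0: no horizontal applied forces, so L_x = 0.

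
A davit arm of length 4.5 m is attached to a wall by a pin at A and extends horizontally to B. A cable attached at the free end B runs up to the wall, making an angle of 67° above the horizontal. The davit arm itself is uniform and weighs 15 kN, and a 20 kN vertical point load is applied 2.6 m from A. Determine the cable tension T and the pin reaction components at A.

T = 20.70 kN, A_x = 8.089 kN, A_y = 15.94 kN

ΣM about A: T·sin67°·4.5 − 15·2.25 − 20·2.6 = 0 → T = 85.75/(4.5·0.920505) = 20.7012 ≈ 20.70 kN.
ΣF_x = 0: A_x − T·cos67° = 0 → A_x = 20.7012 × 0.390731 = 8.089 kN.
ΣF_y = 0: A_y + T·sin67° − 15 − 20 = 0 → A_y = 35 − 20.7012 × 0.920505 = 15.94 kN.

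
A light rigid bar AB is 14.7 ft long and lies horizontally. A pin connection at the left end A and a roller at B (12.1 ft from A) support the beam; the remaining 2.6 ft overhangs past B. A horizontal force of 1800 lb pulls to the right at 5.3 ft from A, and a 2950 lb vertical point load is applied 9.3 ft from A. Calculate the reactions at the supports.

Moments about A: B_y·12.1 − 2950·9.3 = 0 → B_y = 27435/12.1 = 2267.36 ≈ 2267 lb.
ΣF_y = 0: A_y + 2267.36 − 2950 = 0 → A_y = 682.6 lb.
ΣF_x = 0: A_x + 1800 = 0 → A_x = -1800 lb.

A_x = -1800 lb, A_y = 682.6 lb, B_y = 2267 lb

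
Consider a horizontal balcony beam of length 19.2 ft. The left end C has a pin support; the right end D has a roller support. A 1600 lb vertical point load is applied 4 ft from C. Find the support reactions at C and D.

Taking moments about C: D_y·19.2 − 1600·4 = 0 → D_y = 6400/19.2 = 333.333 ≈ 333.3 lb.
ΣF_y = 0: C_y + 333.333 − 1600 = 0 → C_y = 1267 lb.
ΣF_x = 0: no horizontal applied forces, so C_x = 0.

C_x = 0, C_y = 1267 lb, D_y = 333.3 lb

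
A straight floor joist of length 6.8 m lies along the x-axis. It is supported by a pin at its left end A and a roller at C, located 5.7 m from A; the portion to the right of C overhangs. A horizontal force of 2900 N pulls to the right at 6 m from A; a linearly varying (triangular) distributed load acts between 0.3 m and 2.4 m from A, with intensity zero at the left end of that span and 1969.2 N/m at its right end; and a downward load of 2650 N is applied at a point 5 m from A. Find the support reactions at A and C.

Resultant of the triangular load: ½ × 1969.2 × 2.1 = 2067.66 N, acting at 1.7 m from A (one-third of the span from the peak).
ΣM about A: C_y·5.7 − (½·1969.2·2.1)·1.7 − 2650·5 = 0 → C_y = 16765.022/5.7 = 2941.23 ≈ 2941 N.
ΣF_y = 0: A_y + 2941.23 − ½·1969.2·2.1 − 2650 = 0 → A_y = 1776 N.
ΣF_x = 0: A_x + 2900 = 0 → A_x = -2900 N.

A_x = -2900 N, A_y = 1776 N, C_y = 2941 N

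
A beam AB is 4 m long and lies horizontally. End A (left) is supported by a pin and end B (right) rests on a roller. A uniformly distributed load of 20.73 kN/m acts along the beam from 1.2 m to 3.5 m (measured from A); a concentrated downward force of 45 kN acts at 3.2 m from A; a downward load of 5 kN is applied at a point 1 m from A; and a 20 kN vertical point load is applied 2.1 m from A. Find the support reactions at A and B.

Resultant of the distributed load: 20.73 × 2.3 = 47.679 kN at 2.35 m from A.
Taking moments about A: B_y·4 − (20.73·2.3)·2.35 − 45·3.2 − 5·1 − 20·2.1 = 0 → B_y = 303.04565/4 = 75.7614 ≈ 75.76 kN.
ΣF_y = 0: A_y + 75.7614 − 20.73·2.3 − 45 − 5 − 20 = 0 → A_y = 41.92 kN.
ΣF_x = 0: no horizontal applied forces, so A_x = 0.

A_x = 0, A_y = 41.92 kN, B_y = 75.76 kN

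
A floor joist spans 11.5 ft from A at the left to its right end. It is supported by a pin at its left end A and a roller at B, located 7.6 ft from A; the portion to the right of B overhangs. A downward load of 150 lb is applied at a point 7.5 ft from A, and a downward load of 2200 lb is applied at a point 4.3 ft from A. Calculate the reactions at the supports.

Moments about A: B_y·7.6 − 150·7.5 − 2200·4.3 = 0 → B_y = 10585/7.6 = 1392.76 ≈ 1393 lb.
ΣF_y = 0: A_y + 1392.76 − 150 − 2200 = 0 → A_y = 957.2 lb.
ΣF_x = 0: no horizontal applied forces, so A_x = 0.

A_x = 0, A_y = 957.2 lb, B_y = 1393 lb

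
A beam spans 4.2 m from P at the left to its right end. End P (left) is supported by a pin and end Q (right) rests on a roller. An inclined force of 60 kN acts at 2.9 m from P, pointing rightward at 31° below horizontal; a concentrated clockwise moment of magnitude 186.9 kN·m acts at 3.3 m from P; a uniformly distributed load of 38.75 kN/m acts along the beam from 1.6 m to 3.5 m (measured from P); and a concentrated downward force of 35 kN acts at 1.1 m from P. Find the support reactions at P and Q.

Resultant of the distributed load: 38.75 × 1.9 = 73.625 kN at 2.55 m from P.
Moments about P: Q_y·4.2 − 60·sin31°·2.9 − 186.9 − (38.75·1.9)·2.55 − 35·1.1 = 0 → Q_y = 502.76/4.2 = 119.705 ≈ 119.7 kN.
ΣF_y = 0: P_y + 119.705 − 60·sin31° − 38.75·1.9 − 35 = 0 → P_y = 19.82 kN.
ΣF_x = 0: P_x + 60·cos31° = 0 → P_x = -51.43 kN.

P_x = -51.43 kN, P_y = 19.82 kN, Q_y = 119.7 kN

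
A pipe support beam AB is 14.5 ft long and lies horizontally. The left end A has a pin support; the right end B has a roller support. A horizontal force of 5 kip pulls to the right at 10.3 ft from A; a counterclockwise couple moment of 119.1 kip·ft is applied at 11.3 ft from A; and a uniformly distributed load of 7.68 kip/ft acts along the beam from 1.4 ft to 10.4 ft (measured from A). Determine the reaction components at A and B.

A_x = -5.000 kip, A_y = 49.21 kip, B_y = 19.91 kip

Resultant of the distributed load: 7.68 × 9 = 69.12 kip at 5.9 ft from A.
Taking moments about A: B_y·14.5 + 119.1 − (7.68·9)·5.9 = 0 → B_y = 288.708/14.5 = 19.9109 ≈ 19.91 kip.
ΣF_y = 0: A_y + 19.9109 − 7.68·9 = 0 → A_y = 49.21 kip.
ΣF_x = 0: A_x + 5 = 0 → A_x = -5.000 kip.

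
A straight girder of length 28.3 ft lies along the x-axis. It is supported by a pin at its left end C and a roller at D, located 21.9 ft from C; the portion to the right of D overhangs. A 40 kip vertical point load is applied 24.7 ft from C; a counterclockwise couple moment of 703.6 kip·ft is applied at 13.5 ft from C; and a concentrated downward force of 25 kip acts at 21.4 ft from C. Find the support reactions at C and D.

C_x = 0, C_y = 27.58 kip, D_y = 37.42 kip

ΣM about C: D_y·21.9 − 40·24.7 + 703.6 − 25·21.4 = 0 → D_y = 819.4/21.9 = 37.4155 ≈ 37.42 kip.
ΣF_y = 0: C_y + 37.4155 − 40 − 25 = 0 → C_y = 27.58 kip.
ΣF_x = 0: no horizontal applied forces, so C_x = 0.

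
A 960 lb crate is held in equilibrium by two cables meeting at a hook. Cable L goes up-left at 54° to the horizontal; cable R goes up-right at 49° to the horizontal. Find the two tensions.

T_L = 646.4 lb, T_R = 579.1 lb

ΣF_x = 0: −T_L·cos54° + T_R·cos49° = 0 → T_R = 0.895933·T_L.
ΣF_y = 0: T_L·sin54° + T_R·sin49° = 960.
Substitute: T_L·(0.809017 + 0.895933·0.75471) = 960 → T_L = 646.383 ≈ 646.4 lb.
Then T_R = 0.895933 × 646.383 = 579.1 lb.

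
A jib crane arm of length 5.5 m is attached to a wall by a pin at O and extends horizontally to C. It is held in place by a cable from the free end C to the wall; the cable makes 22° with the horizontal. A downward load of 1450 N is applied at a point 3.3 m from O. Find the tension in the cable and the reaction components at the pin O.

T = 2322 N, O_x = 2153 N, O_y = 580.0 N

ΣM about O: T·sin22°·5.5 − 1450·3.3 = 0 → T = 4785/(5.5·0.374607) = 2322.43 ≈ 2322 N.
ΣF_x = 0: O_x − T·cos22° = 0 → O_x = 2322.43 × 0.927184 = 2153 N.
ΣF_y = 0: O_y + T·sin22° − 1450 = 0 → O_y = 1450 − 2322.43 × 0.374607 = 580.0 N.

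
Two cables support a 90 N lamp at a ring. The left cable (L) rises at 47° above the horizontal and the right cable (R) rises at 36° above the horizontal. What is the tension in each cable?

T_L = 73.36 N, T_R = 61.84 N

ΣF_x = 0: −T_L·cos47° + T_R·cos36° = 0 → T_R = 0.842996·T_L.
ΣF_y = 0: T_L·sin47° + T_R·sin36° = 90.
Substitute: T_L·(0.731354 + 0.842996·0.587785) = 90 → T_L = 73.3583 ≈ 73.36 N.
Then T_R = 0.842996 × 73.3583 = 61.84 N.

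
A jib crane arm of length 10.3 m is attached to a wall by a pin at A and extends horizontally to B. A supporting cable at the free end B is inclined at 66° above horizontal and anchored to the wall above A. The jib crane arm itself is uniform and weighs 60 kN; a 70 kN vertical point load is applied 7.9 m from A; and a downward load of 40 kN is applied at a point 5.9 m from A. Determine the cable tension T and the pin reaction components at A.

ΣM about A: T·sin66°·10.3 − 60·5.15 − 70·7.9 − 40·5.9 = 0 → T = 1098/(10.3·0.913545) = 116.69 ≈ 116.7 kN.
ΣF_x = 0: A_x − T·cos66° = 0 → A_x = 116.69 × 0.406737 = 47.46 kN.
ΣF_y = 0: A_y + T·sin66° − 60 − 70 − 40 = 0 → A_y = 170 − 116.69 × 0.913545 = 63.40 kN.

T = 116.7 kN, A_x = 47.46 kN, A_y = 63.40 kN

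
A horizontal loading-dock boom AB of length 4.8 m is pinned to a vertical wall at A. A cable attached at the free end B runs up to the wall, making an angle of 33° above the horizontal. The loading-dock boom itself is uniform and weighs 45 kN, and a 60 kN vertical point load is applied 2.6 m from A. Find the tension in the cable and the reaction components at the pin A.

T = 101.0 kN, A_x = 84.69 kN, A_y = 50.00 kN

ΣM about A: T·sin33°·4.8 − 45·2.4 − 60·2.6 = 0 → T = 264/(4.8·0.544639) = 100.984 ≈ 101.0 kN.
ΣF_x = 0: A_x − T·cos33° = 0 → A_x = 100.984 × 0.838671 = 84.69 kN.
ΣF_y = 0: A_y + T·sin33° − 45 − 60 = 0 → A_y = 105 − 100.984 × 0.544639 = 50.00 kN.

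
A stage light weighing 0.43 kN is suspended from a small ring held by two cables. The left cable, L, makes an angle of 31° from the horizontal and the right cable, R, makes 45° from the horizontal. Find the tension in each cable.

T_L = 0.3134 kN, T_R = 0.3799 kN

ΣF_x = 0: −T_L·cos31° + T_R·cos45° = 0 → T_R = 1.21222·T_L.
ΣF_y = 0: T_L·sin31° + T_R·sin45° = 0.43.
Substitute: T_L·(0.515038 + 1.21222·0.707107) = 0.43 → T_L = 0.313364 ≈ 0.3134 kN.
Then T_R = 1.21222 × 0.313364 = 0.3799 kN.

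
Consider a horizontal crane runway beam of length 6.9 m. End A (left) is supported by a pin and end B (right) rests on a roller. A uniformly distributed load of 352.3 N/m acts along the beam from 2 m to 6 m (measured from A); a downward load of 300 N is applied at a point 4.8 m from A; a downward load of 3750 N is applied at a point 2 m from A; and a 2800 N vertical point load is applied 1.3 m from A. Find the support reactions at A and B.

Resultant of the distributed load: 352.3 × 4 = 1409.2 N at 4 m from A.
Taking moments about A: B_y·6.9 − (352.3·4)·4 − 300·4.8 − 3750·2 − 2800·1.3 = 0 → B_y = 18216.8/6.9 = 2640.12 ≈ 2640 N.
ΣF_y = 0: A_y + 2640.12 − 352.3·4 − 300 − 3750 − 2800 = 0 → A_y = 5619 N.
ΣF_x = 0: no horizontal applied forces, so A_x = 0.

A_x = 0, A_y = 5619 N, B_y = 2640 N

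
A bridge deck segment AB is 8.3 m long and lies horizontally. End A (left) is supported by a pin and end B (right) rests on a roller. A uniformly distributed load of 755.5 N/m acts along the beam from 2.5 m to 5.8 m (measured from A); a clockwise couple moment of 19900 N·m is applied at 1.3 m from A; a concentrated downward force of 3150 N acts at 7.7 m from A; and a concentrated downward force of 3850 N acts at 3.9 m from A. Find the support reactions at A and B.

Resultant of the distributed load: 755.5 × 3.3 = 2493.15 N at 4.15 m from A.
Taking moments about A: B_y·8.3 − (755.5·3.3)·4.15 − 19900 − 3150·7.7 − 3850·3.9 = 0 → B_y = 69516.5725/8.3 = 8375.49 ≈ 8375 N.
ΣF_y = 0: A_y + 8375.49 − 755.5·3.3 − 3150 − 3850 = 0 → A_y = 1118 N.
ΣF_x = 0: no horizontal applied forces, so A_x = 0.

A_x = 0, A_y = 1118 N, B_y = 8375 N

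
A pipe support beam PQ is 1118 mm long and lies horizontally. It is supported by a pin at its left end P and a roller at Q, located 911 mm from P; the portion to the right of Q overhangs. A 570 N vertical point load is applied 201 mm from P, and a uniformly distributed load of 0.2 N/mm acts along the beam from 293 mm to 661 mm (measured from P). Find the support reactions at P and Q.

P_x = 0, P_y = 479.3 N, Q_y = 164.3 N

Resultant of the distributed load: 0.2 × 368 = 73.6 N at 477 mm from P.
ΣM about P: Q_y·911 − 570·201 − (0.2·368)·477 = 0 → Q_y = 149677.2/911 = 164.3 N.
ΣF_y = 0: P_y + 164.3 − 570 − 0.2·368 = 0 → P_y = 479.3 N.
ΣF_x = 0: no horizontal applied forces, so P_x = 0.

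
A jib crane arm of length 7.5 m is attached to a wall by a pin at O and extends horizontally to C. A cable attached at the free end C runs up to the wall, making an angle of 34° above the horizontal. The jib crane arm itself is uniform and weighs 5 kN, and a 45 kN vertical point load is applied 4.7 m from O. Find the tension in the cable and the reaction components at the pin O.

T = 54.90 kN, O_x = 45.51 kN, O_y = 19.30 kN

ΣM about O: T·sin34°·7.5 − 5·3.75 − 45·4.7 = 0 → T = 230.25/(7.5·0.559193) = 54.9005 ≈ 54.90 kN.
ΣF_x = 0: O_x − T·cos34° = 0 → O_x = 54.9005 × 0.829038 = 45.51 kN.
ΣF_y = 0: O_y + T·sin34° − 5 − 45 = 0 → O_y = 50 − 54.9005 × 0.559193 = 19.30 kN.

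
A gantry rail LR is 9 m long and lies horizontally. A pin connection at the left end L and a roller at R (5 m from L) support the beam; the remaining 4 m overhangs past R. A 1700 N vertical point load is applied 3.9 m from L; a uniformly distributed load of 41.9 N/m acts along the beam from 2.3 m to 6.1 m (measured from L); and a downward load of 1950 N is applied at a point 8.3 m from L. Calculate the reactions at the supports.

L_x = 0, L_y = -887.5 N, R_y = 4697 N

Resultant of the distributed load: 41.9 × 3.8 = 159.22 N at 4.2 m from L.
ΣM about L: R_y·5 − 1700·3.9 − (41.9·3.8)·4.2 − 1950·8.3 = 0 → R_y = 23483.724/5 = 4696.74 ≈ 4697 N.
ΣF_y = 0: L_y + 4696.74 − 1700 − 41.9·3.8 − 1950 = 0 → L_y = -887.5 N.
ΣF_x = 0: no horizontal applied forces, so L_x = 0.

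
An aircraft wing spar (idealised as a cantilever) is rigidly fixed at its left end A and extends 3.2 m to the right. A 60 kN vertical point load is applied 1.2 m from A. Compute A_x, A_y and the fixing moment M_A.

ΣF_x = 0: A_x = 0.
ΣF_y = 0: A_y − 60 = 0 → A_y = 60.00 kN.
ΣM about A: M_A − 60·1.2 = 0 → M_A = 72.00 kN·m.

A_x = 0, A_y = 60.00 kN, M_A = 72.00 kN·m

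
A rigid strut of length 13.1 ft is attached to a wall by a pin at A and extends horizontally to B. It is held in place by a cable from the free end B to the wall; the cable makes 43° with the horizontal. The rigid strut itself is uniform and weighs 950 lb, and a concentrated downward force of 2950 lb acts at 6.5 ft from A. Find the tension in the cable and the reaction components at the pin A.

T = 2843 lb, A_x = 2079 lb, A_y = 1961 lb

ΣM about A: T·sin43°·13.1 − 950·6.55 − 2950·6.5 = 0 → T = 25397.5/(13.1·0.681998) = 2842.74 ≈ 2843 lb.
ΣF_x = 0: A_x − T·cos43° = 0 → A_x = 2842.74 × 0.731354 = 2079 lb.
ΣF_y = 0: A_y + T·sin43° − 950 − 2950 = 0 → A_y = 3900 − 2842.74 × 0.681998 = 1961 lb.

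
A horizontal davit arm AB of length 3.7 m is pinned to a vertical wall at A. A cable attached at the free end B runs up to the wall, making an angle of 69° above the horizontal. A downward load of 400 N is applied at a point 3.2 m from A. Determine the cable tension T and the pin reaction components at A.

ΣM about A: T·sin69°·3.7 − 400·3.2 = 0 → T = 1280/(3.7·0.93358) = 370.558 ≈ 370.6 N.
ΣF_x = 0: A_x − T·cos69° = 0 → A_x = 370.558 × 0.358368 = 132.8 N.
ΣF_y = 0: A_y + T·sin69° − 400 = 0 → A_y = 400 − 370.558 × 0.93358 = 54.05 N.

T = 370.6 N, A_x = 132.8 N, A_y = 54.05 N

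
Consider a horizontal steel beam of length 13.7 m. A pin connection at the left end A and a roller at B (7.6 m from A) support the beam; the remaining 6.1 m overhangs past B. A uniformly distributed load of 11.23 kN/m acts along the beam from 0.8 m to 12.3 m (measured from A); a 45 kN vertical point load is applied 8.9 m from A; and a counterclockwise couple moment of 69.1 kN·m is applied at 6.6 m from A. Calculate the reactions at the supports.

Resultant of the distributed load: 11.23 × 11.5 = 129.145 kN at 6.55 m from A.
ΣM about A: B_y·7.6 − (11.23·11.5)·6.55 − 45·8.9 + 69.1 = 0 → B_y = 1177.29975/7.6 = 154.908 ≈ 154.9 kN.
ΣF_y = 0: A_y + 154.908 − 11.23·11.5 − 45 = 0 → A_y = 19.24 kN.
ΣF_x = 0: no horizontal applied forces, so A_x = 0.

A_x = 0, A_y = 19.24 kN, B_y = 154.9 kN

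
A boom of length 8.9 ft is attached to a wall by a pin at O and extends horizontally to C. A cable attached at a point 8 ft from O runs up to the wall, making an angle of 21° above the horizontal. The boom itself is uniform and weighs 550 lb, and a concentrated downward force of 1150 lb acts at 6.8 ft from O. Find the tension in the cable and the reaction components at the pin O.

T = 3581 lb, O_x = 3343 lb, O_y = 416.6 lb

ΣM about O: T·sin21°·8 − 550·4.45 − 1150·6.8 = 0 → T = 10267.5/(8·0.358368) = 3581.34 ≈ 3581 lb.
ΣF_x = 0: O_x − T·cos21° = 0 → O_x = 3581.34 × 0.93358 = 3343 lb.
ΣF_y = 0: O_y + T·sin21° − 550 − 1150 = 0 → O_y = 1700 − 3581.34 × 0.358368 = 416.6 lb.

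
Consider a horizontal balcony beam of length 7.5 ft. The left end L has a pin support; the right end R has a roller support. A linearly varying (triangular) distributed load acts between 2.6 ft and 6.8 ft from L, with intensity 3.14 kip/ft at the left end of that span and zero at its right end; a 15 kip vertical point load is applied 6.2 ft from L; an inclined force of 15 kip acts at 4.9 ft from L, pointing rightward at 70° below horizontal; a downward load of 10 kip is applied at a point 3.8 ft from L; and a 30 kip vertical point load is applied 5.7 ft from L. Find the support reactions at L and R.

Resultant of the triangular load: ½ × 3.14 × 4.2 = 6.594 kip, acting at 4 ft from L (one-third of the span from the peak).
ΣM about L: R_y·7.5 − (½·3.14·4.2)·4 − 15·6.2 − 15·sin70°·4.9 − 10·3.8 − 30·5.7 = 0 → R_y = 397.443/7.5 = 52.9924 ≈ 52.99 kip.
ΣF_y = 0: L_y + 52.9924 − ½·3.14·4.2 − 15 − 15·sin70° − 10 − 30 = 0 → L_y = 22.70 kip.
ΣF_x = 0: L_x + 15·cos70° = 0 → L_x = -5.130 kip.

L_x = -5.130 kip, L_y = 22.70 kip, R_y = 52.99 kip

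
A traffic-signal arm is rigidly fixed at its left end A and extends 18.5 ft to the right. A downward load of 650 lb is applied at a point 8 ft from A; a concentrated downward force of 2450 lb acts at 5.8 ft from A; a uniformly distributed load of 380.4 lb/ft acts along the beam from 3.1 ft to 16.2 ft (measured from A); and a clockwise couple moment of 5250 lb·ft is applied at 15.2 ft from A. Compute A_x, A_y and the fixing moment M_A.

A_x = 0, A_y = 8083 lb, M_A = 72750 lb·ft

Resultant of the distributed load: 380.4 × 13.1 = 4983.24 lb at 9.65 ft from A.
ΣF_x = 0: A_x = 0.
ΣF_y = 0: A_y − 650 − 2450 − 380.4·13.1 = 0 → A_y = 8083 lb.
ΣM about A: M_A − 650·8 − 2450·5.8 − (380.4·13.1)·9.65 − 5250 = 0 → M_A = 72750 lb·ft.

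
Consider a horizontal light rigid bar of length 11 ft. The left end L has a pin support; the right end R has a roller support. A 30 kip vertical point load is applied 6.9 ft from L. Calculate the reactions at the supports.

ΣM about L: R_y·11 − 30·6.9 = 0 → R_y = 207/11 = 18.8182 ≈ 18.82 kip.
ΣF_y = 0: L_y + 18.8182 − 30 = 0 → L_y = 11.18 kip.
ΣF_x = 0: no horizontal applied forces, so L_x = 0.

L_x = 0, L_y = 11.18 kip, R_y = 18.82 kip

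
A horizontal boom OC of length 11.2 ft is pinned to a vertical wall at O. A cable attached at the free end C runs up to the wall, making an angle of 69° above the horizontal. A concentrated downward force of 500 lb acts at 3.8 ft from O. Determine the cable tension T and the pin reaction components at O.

ΣM about O: T·sin69°·11.2 − 500·3.8 = 0 → T = 1900/(11.2·0.93358) = 181.712 ≈ 181.7 lb.
ΣF_x = 0: O_x − T·cos69° = 0 → O_x = 181.712 × 0.358368 = 65.12 lb.
ΣF_y = 0: O_y + T·sin69° − 500 = 0 → O_y = 500 − 181.712 × 0.93358 = 330.4 lb.

T = 181.7 lb, O_x = 65.12 lb, O_y = 330.4 lb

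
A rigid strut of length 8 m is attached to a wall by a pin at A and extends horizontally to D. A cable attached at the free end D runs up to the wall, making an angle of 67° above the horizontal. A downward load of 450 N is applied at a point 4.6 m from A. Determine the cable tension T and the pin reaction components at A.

ΣM about A: T·sin67°·8 − 450·4.6 = 0 → T = 2070/(8·0.920505) = 281.096 ≈ 281.1 N.
ΣF_x = 0: A_x − T·cos67° = 0 → A_x = 281.096 × 0.390731 = 109.8 N.
ΣF_y = 0: A_y + T·sin67° − 450 = 0 → A_y = 450 − 281.096 × 0.920505 = 191.2 N.

T = 281.1 N, A_x = 109.8 N, A_y = 191.2 N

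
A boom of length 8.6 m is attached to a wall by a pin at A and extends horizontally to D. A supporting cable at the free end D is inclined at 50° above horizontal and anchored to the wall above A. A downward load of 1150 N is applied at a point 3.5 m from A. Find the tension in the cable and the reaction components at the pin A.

ΣM about A: T·sin50°·8.6 − 1150·3.5 = 0 → T = 4025/(8.6·0.766044) = 610.961 ≈ 611.0 N.
ΣF_x = 0: A_x − T·cos50° = 0 → A_x = 610.961 × 0.642788 = 392.7 N.
ΣF_y = 0: A_y + T·sin50° − 1150 = 0 → A_y = 1150 − 610.961 × 0.766044 = 682.0 N.

T = 611.0 N, A_x = 392.7 N, A_y = 682.0 N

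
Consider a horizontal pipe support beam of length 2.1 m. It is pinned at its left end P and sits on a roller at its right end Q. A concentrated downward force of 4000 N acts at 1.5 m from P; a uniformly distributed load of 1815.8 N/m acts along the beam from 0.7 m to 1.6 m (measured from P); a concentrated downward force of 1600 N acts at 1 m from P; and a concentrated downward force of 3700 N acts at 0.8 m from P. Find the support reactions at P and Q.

P_x = 0, P_y = 5011 N, Q_y = 5924 N

Resultant of the distributed load: 1815.8 × 0.9 = 1634.22 N at 1.15 m from P.
Moments about P: Q_y·2.1 − 4000·1.5 − (1815.8·0.9)·1.15 − 1600·1 − 3700·0.8 = 0 → Q_y = 12439.353/2.1 = 5923.5 ≈ 5924 N.
ΣF_y = 0: P_y + 5923.5 − 4000 − 1815.8·0.9 − 1600 − 3700 = 0 → P_y = 5011 N.
ΣF_x = 0: no horizontal applied forces, so P_x = 0.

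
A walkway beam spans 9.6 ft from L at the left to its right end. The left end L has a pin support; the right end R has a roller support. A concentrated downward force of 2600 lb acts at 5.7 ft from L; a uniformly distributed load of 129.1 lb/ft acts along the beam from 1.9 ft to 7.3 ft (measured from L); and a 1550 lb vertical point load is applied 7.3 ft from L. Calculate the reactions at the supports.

Resultant of the distributed load: 129.1 × 5.4 = 697.14 lb at 4.6 ft from L.
ΣM about L: R_y·9.6 − 2600·5.7 − (129.1·5.4)·4.6 − 1550·7.3 = 0 → R_y = 29341.844/9.6 = 3056.44 ≈ 3056 lb.
ΣF_y = 0: L_y + 3056.44 − 2600 − 129.1·5.4 − 1550 = 0 → L_y = 1791 lb.
ΣF_x = 0: no horizontal applied forces, so L_x = 0.

L_x = 0, L_y = 1791 lb, R_y = 3056 lb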